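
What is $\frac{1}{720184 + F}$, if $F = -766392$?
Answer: $- \frac{1}{46208} \approx -2.1641 \cdot 10^{-5}$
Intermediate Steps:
$\frac{1}{720184 + F} = \frac{1}{720184 - 766392} = \frac{1}{-46208} = - \frac{1}{46208}$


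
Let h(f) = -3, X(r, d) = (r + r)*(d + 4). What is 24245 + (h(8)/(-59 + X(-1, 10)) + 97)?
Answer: 705919/29 ≈ 24342.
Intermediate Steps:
X(r, d) = 2*r*(4 + d) (X(r, d) = (2*r)*(4 + d) = 2*r*(4 + d))
24245 + (h(8)/(-59 + X(-1, 10)) + 97) = 24245 + (-3/(-59 + 2*(-1)*(4 + 10)) + 97) = 24245 + (-3/(-59 + 2*(-1)*14) + 97) = 24245 + (-3/(-59 - 28) + 97) = 24245 + (-3/(-87) + 97) = 24245 + (-1/87*(-3) + 97) = 24245 + (1/29 + 97) = 24245 + 2814/29 = 705919/29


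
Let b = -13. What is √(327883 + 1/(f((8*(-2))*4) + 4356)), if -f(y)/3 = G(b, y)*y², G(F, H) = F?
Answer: √88294990093941/16410 ≈ 572.61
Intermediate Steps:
f(y) = 39*y² (f(y) = -(-39)*y² = 39*y²)
√(327883 + 1/(f((8*(-2))*4) + 4356)) = √(327883 + 1/(39*((8*(-2))*4)² + 4356)) = √(327883 + 1/(39*(-16*4)² + 4356)) = √(327883 + 1/(39*(-64)² + 4356)) = √(327883 + 1/(39*4096 + 4356)) = √(327883 + 1/(159744 + 4356)) = √(327883 + 1/164100) = √(53805600301/164100) = √88294990093941/16410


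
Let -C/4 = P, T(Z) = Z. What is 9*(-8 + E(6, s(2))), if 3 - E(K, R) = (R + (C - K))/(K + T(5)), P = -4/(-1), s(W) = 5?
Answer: -342/11 ≈ -31.091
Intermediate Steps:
P = 4 (P = -4*(-1) = 4)
C = -16 (C = -4*4 = -16)
E(K, R) = 3 - (-16 + R - K)/(5 + K) (E(K, R) = 3 - (R + (-16 - K))/(K + 5) = 3 - (-16 + R - K)/(5 + K))
9*(-8 + E(6, s(2))) = 9*(-8 + (31 - 1*5 + 4*6)/(5 + 6)) = 9*(-8 + (31 - 5 + 24)/11) = 9*(-8 + (1/11)*50) = 9*(-8 + 50/11) = 9*(-38/11) = -342/11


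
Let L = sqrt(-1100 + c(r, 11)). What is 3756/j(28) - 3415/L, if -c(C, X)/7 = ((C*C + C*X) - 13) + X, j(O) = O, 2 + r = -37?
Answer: 939/7 + 683*I*sqrt(970)/582 ≈ 134.14 + 36.55*I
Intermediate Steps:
r = -39 (r = -2 - 37 = -39)
c(C, X) = 91 - 7*X - 7*C**2 - 7*C*X (c(C, X) = -7*(((C*C + C*X) - 13) + X) = -7*(((C**2 + C*X) - 13) + X) = -7*((-13 + C**2 + C*X) + X) = -7*(-13 + X + C**2 + C*X) = 91 - 7*X - 7*C**2 - 7*C*X)
L = 3*I*sqrt(970) (L = sqrt(-1100 + (91 - 7*11 - 7*(-39)**2 - 7*(-39)*11)) = sqrt(-1100 + (91 - 77 - 7*1521 + 3003)) = sqrt(-1100 + (91 - 77 - 10647 + 3003)) = sqrt(-1100 - 7630) = sqrt(-8730) = 3*I*sqrt(970) ≈ 93.434*I)
3756/j(28) - 3415/L = 3756/28 - 3415*(-I*sqrt(970)/2910) = 3756*(1/28) - (-683)*I*sqrt(970)/582 = 939/7 + 683*I*sqrt(970)/582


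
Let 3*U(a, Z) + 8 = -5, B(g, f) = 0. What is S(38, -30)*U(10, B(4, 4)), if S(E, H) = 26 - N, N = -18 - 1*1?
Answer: -195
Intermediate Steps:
U(a, Z) = -13/3 (U(a, Z) = -8/3 + (⅓)*(-5) = -8/3 - 5/3 = -13/3)
N = -19 (N = -18 - 1 = -19)
S(E, H) = 45 (S(E, H) = 26 - 1*(-19) = 26 + 19 = 45)
S(38, -30)*U(10, B(4, 4)) = 45*(-13/3) = -195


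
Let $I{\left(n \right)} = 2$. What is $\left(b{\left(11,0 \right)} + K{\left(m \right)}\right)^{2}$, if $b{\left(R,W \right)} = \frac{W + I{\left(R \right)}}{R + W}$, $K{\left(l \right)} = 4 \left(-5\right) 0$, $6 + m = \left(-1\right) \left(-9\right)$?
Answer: $\frac{4}{121} \approx 0.033058$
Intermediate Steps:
$m = 3$ ($m = -6 - -9 = -6 + 9 = 3$)
$K{\left(l \right)} = 0$ ($K{\left(l \right)} = \left(-20\right) 0 = 0$)
$b{\left(R,W \right)} = \frac{2 + W}{R + W}$ ($b{\left(R,W \right)} = \frac{W + 2}{R + W} = \frac{2 + W}{R + W}$)
$\left(b{\left(11,0 \right)} + K{\left(m \right)}\right)^{2} = \left(\frac{2 + 0}{11 + 0} + 0\right)^{2} = \left(\frac{1}{11} \cdot 2 + 0\right)^{2} = \left(\frac{2}{11} + 0\right)^{2} = \left(\frac{2}{11}\right)^{2} = \frac{4}{121}$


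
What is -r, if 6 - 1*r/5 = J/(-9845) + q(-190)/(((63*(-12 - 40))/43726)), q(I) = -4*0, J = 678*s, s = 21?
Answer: -73308/1969 ≈ -37.231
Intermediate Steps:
J = 14238 (J = 678*21 = 14238)
q(I) = 0
r = 73308/1969 (r = 30 - 5*(14238/(-9845) + 0/(((63*(-12 - 40))/43726))) = 30 - 5*(14238*(-1/9845) + 0/(((63*(-52))*(1/43726)))) = 30 - 5*(-14238/9845 + 0/((-3276*1/43726))) = 30 - 5*(-14238/9845 + 0/(-1638/21863)) = 30 - 5*(-14238/9845 + 0*(-21863/1638)) = 30 - 5*(-14238/9845 + 0) = 30 - 5*(-14238/9845) = 30 + 14238/1969 = 73308/1969 ≈ 37.231)
-r = -1*73308/1969 = -73308/1969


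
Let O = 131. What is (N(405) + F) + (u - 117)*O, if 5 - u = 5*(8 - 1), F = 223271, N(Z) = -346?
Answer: 203668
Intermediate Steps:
u = -30 (u = 5 - 5*(8 - 1) = 5 - 5*7 = 5 - 1*35 = 5 - 35 = -30)
(N(405) + F) + (u - 117)*O = (-346 + 223271) + (-30 - 117)*131 = 222925 - 147*131 = 222925 - 19257 = 203668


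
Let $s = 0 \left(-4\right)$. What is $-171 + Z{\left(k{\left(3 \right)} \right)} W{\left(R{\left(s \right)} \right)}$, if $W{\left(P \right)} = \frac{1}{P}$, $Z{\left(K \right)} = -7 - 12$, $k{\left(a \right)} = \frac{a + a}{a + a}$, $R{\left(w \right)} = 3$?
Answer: $- \frac{532}{3} \approx -177.33$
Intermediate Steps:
$s = 0$
$k{\left(a \right)} = 1$ ($k{\left(a \right)} = \frac{2 a}{2 a} = 2 a \frac{1}{2 a} = 1$)
$Z{\left(K \right)} = -19$ ($Z{\left(K \right)} = -7 - 12 = -19$)
$-171 + Z{\left(k{\left(3 \right)} \right)} W{\left(R{\left(s \right)} \right)} = -171 - \frac{19}{3} = - \frac{532}{3}$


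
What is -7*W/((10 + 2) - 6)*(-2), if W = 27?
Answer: 63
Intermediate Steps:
-7*W/((10 + 2) - 6)*(-2) = -189/((10 + 2) - 6)*(-2) = -189/(12 - 6)*(-2) = -189/6*(-2) = -7*9/2*(-2) = -63/2*(-2) = 63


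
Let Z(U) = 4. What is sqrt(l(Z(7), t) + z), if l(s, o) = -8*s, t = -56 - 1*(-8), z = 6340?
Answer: 2*sqrt(1577) ≈ 79.423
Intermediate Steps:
t = -48 (t = -56 + 8 = -48)
sqrt(l(Z(7), t) + z) = sqrt(-8*4 + 6340) = sqrt(-32 + 6340) = sqrt(6308) = 2*sqrt(1577)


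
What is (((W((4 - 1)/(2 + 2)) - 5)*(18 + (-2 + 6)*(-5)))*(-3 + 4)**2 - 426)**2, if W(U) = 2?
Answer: 176400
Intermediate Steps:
(((W((4 - 1)/(2 + 2)) - 5)*(18 + (-2 + 6)*(-5)))*(-3 + 4)**2 - 426)**2 = (((2 - 5)*(18 + (-2 + 6)*(-5)))*(-3 + 4)**2 - 426)**2 = (-3*(18 + 4*(-5))*1**2 - 426)**2 = (-3*(18 - 20)*1 - 426)**2 = (-3*(-2)*1 - 426)**2 = (6*1 - 426)**2 = (6 - 426)**2 = (-420)**2 = 176400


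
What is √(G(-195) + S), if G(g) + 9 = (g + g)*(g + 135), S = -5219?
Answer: 2*√4543 ≈ 134.80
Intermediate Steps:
G(g) = -9 + 2*g*(135 + g) (G(g) = -9 + (g + g)*(g + 135) = -9 + (2*g)*(135 + g) = -9 + 2*g*(135 + g))
√(G(-195) + S) = √((-9 + 2*(-195)² + 270*(-195)) - 5219) = √((-9 + 2*38025 - 52650) - 5219) = √((-9 + 76050 - 52650) - 5219) = √(23391 - 5219) = √18172 = 2*√4543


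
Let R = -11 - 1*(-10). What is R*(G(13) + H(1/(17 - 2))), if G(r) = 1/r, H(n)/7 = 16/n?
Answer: -21841/13 ≈ -1680.1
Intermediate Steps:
H(n) = 112/n (H(n) = 7*(16/n) = 112/n)
R = -1 (R = -11 + 10 = -1)
R*(G(13) + H(1/(17 - 2))) = -(1/13 + 112/(1/(17 - 2))) = -(1/13 + 112/(1/15)) = -(1/13 + 112*15) = -(1/13 + 1680) = -1*21841/13 = -21841/13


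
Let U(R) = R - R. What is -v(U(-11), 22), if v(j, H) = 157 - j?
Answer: -157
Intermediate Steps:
U(R) = 0
-v(U(-11), 22) = -(157 - 1*0) = -(157 + 0) = -1*157 = -157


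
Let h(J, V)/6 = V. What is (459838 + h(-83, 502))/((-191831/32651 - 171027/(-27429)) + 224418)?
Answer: 2763474556901/1339903701298 ≈ 2.0624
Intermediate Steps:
h(J, V) = 6*V
(459838 + h(-83, 502))/((-191831/32651 - 171027/(-27429)) + 224418) = (459838 + 6*502)/((-191831/32651 - 171027/(-27429)) + 224418) = (459838 + 3012)/((-191831*1/32651 - 171027*(-1/27429)) + 224418) = 462850/((-191831/32651 + 57009/9143) + 224418) = 462850/(107490026/298528093 + 224418) = 462850/(66995185064900/298528093) = 462850*(298528093/66995185064900) = 2763474556901/1339903701298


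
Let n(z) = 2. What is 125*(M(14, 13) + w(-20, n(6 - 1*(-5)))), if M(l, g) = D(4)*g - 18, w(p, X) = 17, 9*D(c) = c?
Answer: 5375/9 ≈ 597.22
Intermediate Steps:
D(c) = c/9
M(l, g) = -18 + 4*g/9 (M(l, g) = ((1/9)*4)*g - 18 = 4*g/9 - 18 = -18 + 4*g/9)
125*(M(14, 13) + w(-20, n(6 - 1*(-5)))) = 125*((-18 + (4/9)*13) + 17) = 125*((-18 + 52/9) + 17) = 125*(-110/9 + 17) = 125*(43/9) = 5375/9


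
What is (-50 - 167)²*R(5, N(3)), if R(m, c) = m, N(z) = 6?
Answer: 235445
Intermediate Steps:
(-50 - 167)²*R(5, N(3)) = (-50 - 167)²*5 = (-217)²*5 = 47089*5 = 235445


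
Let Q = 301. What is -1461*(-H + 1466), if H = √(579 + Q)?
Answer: -2141826 + 5844*√55 ≈ -2.0985e+6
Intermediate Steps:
H = 4*√55 (H = √(579 + 301) = √880 = 4*√55 ≈ 29.665)
-1461*(-H + 1466) = -1461*(-4*√55 + 1466) = -1461*(1466 - 4*√55) = -2141826 + 5844*√55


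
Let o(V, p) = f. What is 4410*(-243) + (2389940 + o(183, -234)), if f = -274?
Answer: 1318036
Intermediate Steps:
o(V, p) = -274
4410*(-243) + (2389940 + o(183, -234)) = 4410*(-243) + (2389940 - 274) = -1071630 + 2389666 = 1318036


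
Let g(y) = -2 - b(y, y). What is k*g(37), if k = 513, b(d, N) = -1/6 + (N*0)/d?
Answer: -1881/2 ≈ -940.50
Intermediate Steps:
b(d, N) = -⅙ (b(d, N) = -1*⅙ + 0/d = -⅙ + 0 = -⅙)
g(y) = -11/6 (g(y) = -2 - 1*(-⅙) = -2 + ⅙ = -11/6)
k*g(37) = 513*(-11/6) = -1881/2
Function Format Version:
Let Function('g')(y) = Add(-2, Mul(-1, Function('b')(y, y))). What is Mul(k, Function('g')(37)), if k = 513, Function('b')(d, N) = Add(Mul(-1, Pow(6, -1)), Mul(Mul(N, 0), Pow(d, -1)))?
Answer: Rational(-1881, 2) ≈ -940.50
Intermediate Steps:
Function('b')(d, N) = Rational(-1, 6) (Function('b')(d, N) = Add(Mul(-1, Rational(1, 6)), Mul(0, Pow(d, -1))) = Add(Rational(-1, 6), 0) = Rational(-1, 6))
Function('g')(y) = Rational(-11, 6) (Function('g')(y) = Add(-2, Mul(-1, Rational(-1, 6))) = Add(-2, Rational(1, 6)) = Rational(-11, 6))
Mul(k, Function('g')(37)) = Mul(513, Rational(-11, 6)) = Rational(-1881, 2)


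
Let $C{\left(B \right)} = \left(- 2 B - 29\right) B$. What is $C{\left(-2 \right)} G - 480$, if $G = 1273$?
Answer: $63170$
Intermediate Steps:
$C{\left(B \right)} = B \left(-29 - 2 B\right)$ ($C{\left(B \right)} = \left(-29 - 2 B\right) B = B \left(-29 - 2 B\right)$)
$C{\left(-2 \right)} G - 480 = \left(-1\right) \left(-2\right) \left(29 + 2 \left(-2\right)\right) 1273 - 480 = \left(-1\right) \left(-2\right) \left(29 - 4\right) 1273 - 480 = \left(-1\right) \left(-2\right) 25 \cdot 1273 - 480 = 50 \cdot 1273 - 480 = 63650 - 480 = 63170$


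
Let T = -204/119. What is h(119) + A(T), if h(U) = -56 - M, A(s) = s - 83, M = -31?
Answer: -768/7 ≈ -109.71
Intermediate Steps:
T = -12/7 (T = -204*1/119 = -12/7 ≈ -1.7143)
A(s) = -83 + s
h(U) = -25 (h(U) = -56 - 1*(-31) = -56 + 31 = -25)
h(119) + A(T) = -25 + (-83 - 12/7) = -25 - 593/7 = -768/7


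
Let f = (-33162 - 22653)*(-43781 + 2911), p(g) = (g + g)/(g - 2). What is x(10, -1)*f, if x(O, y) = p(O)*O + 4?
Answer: 66153612450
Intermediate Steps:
p(g) = 2*g/(-2 + g) (p(g) = (2*g)/(-2 + g) = 2*g/(-2 + g))
x(O, y) = 4 + 2*O²/(-2 + O) (x(O, y) = (2*O/(-2 + O))*O + 4 = 2*O²/(-2 + O) + 4 = 4 + 2*O²/(-2 + O))
f = 2281159050 (f = -55815*(-40870) = 2281159050)
x(10, -1)*f = (2*(-4 + 10² + 2*10)/(-2 + 10))*2281159050 = (2*(-4 + 100 + 20)/8)*2281159050 = (2*(⅛)*116)*2281159050 = 29*2281159050 = 66153612450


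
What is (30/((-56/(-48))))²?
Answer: 32400/49 ≈ 661.22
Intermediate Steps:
(30/((-56/(-48))))² = (30/((-56*(-1/48))))² = (30/(7/6))² = (30*(6/7))² = (180/7)² = 32400/49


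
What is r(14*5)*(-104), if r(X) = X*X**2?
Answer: -35672000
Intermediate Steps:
r(X) = X**3
r(14*5)*(-104) = (14*5)**3*(-104) = 70**3*(-104) = 343000*(-104) = -35672000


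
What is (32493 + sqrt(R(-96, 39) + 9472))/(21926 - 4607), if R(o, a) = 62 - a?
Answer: 10831/5773 + sqrt(1055)/5773 ≈ 1.8818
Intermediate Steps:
(32493 + sqrt(R(-96, 39) + 9472))/(21926 - 4607) = (32493 + sqrt((62 - 1*39) + 9472))/(21926 - 4607) = (32493 + sqrt((62 - 39) + 9472))/17319 = (32493 + sqrt(23 + 9472))*(1/17319) = (32493 + sqrt(9495))*(1/17319) = (32493 + 3*sqrt(1055))*(1/17319) = 10831/5773 + sqrt(1055)/5773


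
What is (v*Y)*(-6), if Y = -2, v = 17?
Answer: 204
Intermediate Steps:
(v*Y)*(-6) = (17*(-2))*(-6) = -34*(-6) = 204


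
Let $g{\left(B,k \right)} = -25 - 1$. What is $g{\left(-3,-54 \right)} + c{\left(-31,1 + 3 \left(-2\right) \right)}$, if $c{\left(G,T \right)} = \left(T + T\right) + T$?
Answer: $-41$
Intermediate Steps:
$g{\left(B,k \right)} = -26$ ($g{\left(B,k \right)} = -25 - 1 = -26$)
$c{\left(G,T \right)} = 3 T$ ($c{\left(G,T \right)} = 2 T + T = 3 T$)
$g{\left(-3,-54 \right)} + c{\left(-31,1 + 3 \left(-2\right) \right)} = -26 + 3 \left(1 + 3 \left(-2\right)\right) = -26 + 3 \left(1 - 6\right) = -26 + 3 \left(-5\right) = -26 - 15 = -41$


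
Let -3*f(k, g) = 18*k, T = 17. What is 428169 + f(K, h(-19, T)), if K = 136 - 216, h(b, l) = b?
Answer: 428649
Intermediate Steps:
K = -80
f(k, g) = -6*k
428169 + f(K, h(-19, T)) = 428169 - 6*(-80) = 428169 + 480 = 428649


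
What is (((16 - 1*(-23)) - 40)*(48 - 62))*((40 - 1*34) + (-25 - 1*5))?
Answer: -336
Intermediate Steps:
(((16 - 1*(-23)) - 40)*(48 - 62))*((40 - 1*34) + (-25 - 1*5)) = (((16 + 23) - 40)*(-14))*((40 - 34) + (-25 - 5)) = ((39 - 40)*(-14))*(6 - 30) = -1*(-14)*(-24) = 14*(-24) = -336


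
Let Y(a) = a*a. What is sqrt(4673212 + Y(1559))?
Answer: sqrt(7103693) ≈ 2665.3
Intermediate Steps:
Y(a) = a**2
sqrt(4673212 + Y(1559)) = sqrt(4673212 + 1559**2) = sqrt(4673212 + 2430481) = sqrt(7103693)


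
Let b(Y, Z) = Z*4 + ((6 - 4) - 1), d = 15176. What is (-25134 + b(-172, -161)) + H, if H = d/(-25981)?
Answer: -669727413/25981 ≈ -25778.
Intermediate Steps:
b(Y, Z) = 1 + 4*Z (b(Y, Z) = 4*Z + (2 - 1) = 4*Z + 1 = 1 + 4*Z)
H = -15176/25981 (H = 15176/(-25981) = 15176*(-1/25981) = -15176/25981 ≈ -0.58412)
(-25134 + b(-172, -161)) + H = (-25134 + (1 + 4*(-161))) - 15176/25981 = (-25134 + (1 - 644)) - 15176/25981 = (-25134 - 643) - 15176/25981 = -25777 - 15176/25981 = -669727413/25981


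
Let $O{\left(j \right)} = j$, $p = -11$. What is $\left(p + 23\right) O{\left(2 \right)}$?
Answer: $24$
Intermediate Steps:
$\left(p + 23\right) O{\left(2 \right)} = \left(-11 + 23\right) 2 = 12 \cdot 2 = 24$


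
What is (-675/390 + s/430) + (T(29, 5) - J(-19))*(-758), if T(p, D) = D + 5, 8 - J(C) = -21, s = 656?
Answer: 80506033/5590 ≈ 14402.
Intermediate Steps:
J(C) = 29 (J(C) = 8 - 1*(-21) = 8 + 21 = 29)
T(p, D) = 5 + D
(-675/390 + s/430) + (T(29, 5) - J(-19))*(-758) = (-675/390 + 656/430) + ((5 + 5) - 1*29)*(-758) = (-675*1/390 + 656*(1/430)) + (10 - 29)*(-758) = (-45/26 + 328/215) - 19*(-758) = -1147/5590 + 14402 = 80506033/5590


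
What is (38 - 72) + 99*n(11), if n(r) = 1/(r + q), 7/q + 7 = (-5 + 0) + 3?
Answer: -2237/92 ≈ -24.315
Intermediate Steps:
q = -7/9 (q = 7/(-7 + ((-5 + 0) + 3)) = 7/(-7 + (-5 + 3)) = 7/(-7 - 2) = 7/(-9) = 7*(-⅑) = -7/9 ≈ -0.77778)
n(r) = 1/(-7/9 + r) (n(r) = 1/(r - 7/9) = 1/(-7/9 + r))
(38 - 72) + 99*n(11) = (38 - 72) + 99*(9/(-7 + 9*11)) = -34 + 99*(9/(-7 + 99)) = -34 + 99*(9/92) = -34 + 891/92 = -2237/92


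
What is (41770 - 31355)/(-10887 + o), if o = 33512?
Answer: 2083/4525 ≈ 0.46033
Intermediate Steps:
(41770 - 31355)/(-10887 + o) = (41770 - 31355)/(-10887 + 33512) = 10415/22625 = 10415*(1/22625) = 2083/4525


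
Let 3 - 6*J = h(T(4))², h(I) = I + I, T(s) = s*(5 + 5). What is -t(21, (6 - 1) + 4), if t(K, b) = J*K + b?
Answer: 44761/2 ≈ 22381.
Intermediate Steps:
T(s) = 10*s (T(s) = s*10 = 10*s)
h(I) = 2*I
J = -6397/6 (J = ½ - (2*(10*4))²/6 = ½ - (2*40)²/6 = ½ - ⅙*80² = ½ - ⅙*6400 = ½ - 3200/3 = -6397/6 ≈ -1066.2)
t(K, b) = b - 6397*K/6 (t(K, b) = -6397*K/6 + b = b - 6397*K/6)
-t(21, (6 - 1) + 4) = -(((6 - 1) + 4) - 6397/6*21) = -((5 + 4) - 44779/2) = -(9 - 44779/2) = -1*(-44761/2) = 44761/2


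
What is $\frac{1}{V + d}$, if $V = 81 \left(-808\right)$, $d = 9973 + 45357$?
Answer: $- \frac{1}{10118} \approx -9.8834 \cdot 10^{-5}$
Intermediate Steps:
$d = 55330$
$V = -65448$
$\frac{1}{V + d} = \frac{1}{-65448 + 55330} = \frac{1}{-10118} = - \frac{1}{10118}$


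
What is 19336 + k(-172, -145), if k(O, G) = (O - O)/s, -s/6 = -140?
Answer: 19336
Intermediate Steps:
s = 840 (s = -6*(-140) = 840)
k(O, G) = 0 (k(O, G) = (O - O)/840 = 0*(1/840) = 0)
19336 + k(-172, -145) = 19336 + 0 = 19336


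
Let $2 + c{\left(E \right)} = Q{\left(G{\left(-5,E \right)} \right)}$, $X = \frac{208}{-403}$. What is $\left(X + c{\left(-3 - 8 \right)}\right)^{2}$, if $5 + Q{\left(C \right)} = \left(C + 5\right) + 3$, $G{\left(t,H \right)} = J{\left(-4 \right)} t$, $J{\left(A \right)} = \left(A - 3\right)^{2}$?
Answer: $\frac{57456400}{961} \approx 59788.0$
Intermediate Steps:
$X = - \frac{16}{31}$ ($X = 208 \left(- \frac{1}{403}\right) = - \frac{16}{31} \approx -0.51613$)
$J{\left(A \right)} = \left(-3 + A\right)^{2}$
$G{\left(t,H \right)} = 49 t$ ($G{\left(t,H \right)} = \left(-3 - 4\right)^{2} t = \left(-7\right)^{2} t = 49 t$)
$Q{\left(C \right)} = 3 + C$ ($Q{\left(C \right)} = -5 + \left(\left(C + 5\right) + 3\right) = -5 + \left(\left(5 + C\right) + 3\right) = -5 + \left(8 + C\right) = 3 + C$)
$c{\left(E \right)} = -244$ ($c{\left(E \right)} = -2 + \left(3 + 49 \left(-5\right)\right) = -2 + \left(3 - 245\right) = -2 - 242 = -244$)
$\left(X + c{\left(-3 - 8 \right)}\right)^{2} = \left(- \frac{16}{31} - 244\right)^{2} = \left(- \frac{7580}{31}\right)^{2} = \frac{57456400}{961}$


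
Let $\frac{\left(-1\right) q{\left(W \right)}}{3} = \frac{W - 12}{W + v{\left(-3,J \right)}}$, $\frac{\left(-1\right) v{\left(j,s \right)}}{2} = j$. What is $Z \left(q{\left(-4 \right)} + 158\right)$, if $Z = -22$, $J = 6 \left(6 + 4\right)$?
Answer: $-4004$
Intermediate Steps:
$J = 60$ ($J = 6 \cdot 10 = 60$)
$v{\left(j,s \right)} = - 2 j$
$q{\left(W \right)} = - \frac{3 \left(-12 + W\right)}{6 + W}$ ($q{\left(W \right)} = - 3 \frac{W - 12}{W - -6} = - 3 \frac{-12 + W}{W + 6} = - 3 \frac{-12 + W}{6 + W} = - \frac{3 \left(-12 + W\right)}{6 + W}$)
$Z \left(q{\left(-4 \right)} + 158\right) = - 22 \left(\frac{3 \left(12 - -4\right)}{6 - 4} + 158\right) = - 22 \left(\frac{3 \left(12 + 4\right)}{2} + 158\right) = - 22 \left(3 \cdot \frac{1}{2} \cdot 16 + 158\right) = - 22 \left(24 + 158\right) = \left(-22\right) 182 = -4004$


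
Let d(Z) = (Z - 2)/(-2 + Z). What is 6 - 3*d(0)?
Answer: 3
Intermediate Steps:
d(Z) = 1 (d(Z) = (-2 + Z)/(-2 + Z) = 1)
6 - 3*d(0) = 6 - 3*1 = 6 - 3 = 3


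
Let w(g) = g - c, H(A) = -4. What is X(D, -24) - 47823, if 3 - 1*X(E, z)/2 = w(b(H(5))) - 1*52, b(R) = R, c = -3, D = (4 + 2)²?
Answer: -47711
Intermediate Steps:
D = 36 (D = 6² = 36)
w(g) = 3 + g (w(g) = g - 1*(-3) = g + 3 = 3 + g)
X(E, z) = 112 (X(E, z) = 6 - 2*((3 - 4) - 1*52) = 6 - 2*(-1 - 52) = 6 - 2*(-53) = 6 + 106 = 112)
X(D, -24) - 47823 = 112 - 47823 = -47711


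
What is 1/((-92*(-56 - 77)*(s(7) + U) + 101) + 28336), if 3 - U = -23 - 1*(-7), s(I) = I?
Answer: 1/346573 ≈ 2.8854e-6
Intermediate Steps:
U = 19 (U = 3 - (-23 - 1*(-7)) = 3 - (-23 + 7) = 3 - 1*(-16) = 3 + 16 = 19)
1/((-92*(-56 - 77)*(s(7) + U) + 101) + 28336) = 1/((-92*(-56 - 77)*(7 + 19) + 101) + 28336) = 1/((-(-12236)*26 + 101) + 28336) = 1/((-92*(-3458) + 101) + 28336) = 1/((318136 + 101) + 28336) = 1/(318237 + 28336) = 1/346573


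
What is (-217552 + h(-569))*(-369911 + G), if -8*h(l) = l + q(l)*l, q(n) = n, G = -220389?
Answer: 152268475300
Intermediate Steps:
h(l) = -l/8 - l²/8 (h(l) = -(l + l*l)/8 = -(l + l²)/8 = -l/8 - l²/8)
(-217552 + h(-569))*(-369911 + G) = (-217552 - ⅛*(-569)*(1 - 569))*(-369911 - 220389) = (-217552 - ⅛*(-569)*(-568))*(-590300) = (-217552 - 40399)*(-590300) = -257951*(-590300) = 152268475300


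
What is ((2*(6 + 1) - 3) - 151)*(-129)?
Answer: 18060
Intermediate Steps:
((2*(6 + 1) - 3) - 151)*(-129) = ((2*7 - 3) - 151)*(-129) = ((14 - 3) - 151)*(-129) = (11 - 151)*(-129) = -140*(-129) = 18060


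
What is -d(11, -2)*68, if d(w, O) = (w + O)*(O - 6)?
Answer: 4896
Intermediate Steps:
d(w, O) = (-6 + O)*(O + w) (d(w, O) = (O + w)*(-6 + O) = (-6 + O)*(O + w))
-d(11, -2)*68 = -((-2)² - 6*(-2) - 6*11 - 2*11)*68 = -(4 + 12 - 66 - 22)*68 = -(-72)*68 = -1*(-4896) = 4896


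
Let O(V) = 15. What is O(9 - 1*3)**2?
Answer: 225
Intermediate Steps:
O(9 - 1*3)**2 = 15**2 = 225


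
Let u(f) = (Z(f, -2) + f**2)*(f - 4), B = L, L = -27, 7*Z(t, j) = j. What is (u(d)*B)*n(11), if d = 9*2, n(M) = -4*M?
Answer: 5384016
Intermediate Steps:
Z(t, j) = j/7
B = -27
d = 18
u(f) = (-4 + f)*(-2/7 + f**2) (u(f) = ((1/7)*(-2) + f**2)*(f - 4) = (-2/7 + f**2)*(-4 + f) = (-4 + f)*(-2/7 + f**2))
(u(d)*B)*n(11) = ((8/7 + 18**3 - 4*18**2 - 2/7*18)*(-27))*(-4*11) = ((8/7 + 5832 - 4*324 - 36/7)*(-27))*(-44) = ((8/7 + 5832 - 1296 - 36/7)*(-27))*(-44) = (4532*(-27))*(-44) = -122364*(-44) = 5384016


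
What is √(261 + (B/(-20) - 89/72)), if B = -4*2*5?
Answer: √37694/12 ≈ 16.179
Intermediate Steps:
B = -40 (B = -8*5 = -40)
√(261 + (B/(-20) - 89/72)) = √(261 + (-40/(-20) - 89/72)) = √(261 + (-40*(-1/20) - 89*1/72)) = √(261 + (2 - 89/72)) = √(261 + 55/72) = √(18847/72) = √37694/12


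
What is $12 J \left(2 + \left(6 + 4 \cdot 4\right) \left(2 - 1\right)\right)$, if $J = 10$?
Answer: $2880$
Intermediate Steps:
$12 J \left(2 + \left(6 + 4 \cdot 4\right) \left(2 - 1\right)\right) = 12 \cdot 10 \left(2 + \left(6 + 4 \cdot 4\right) \left(2 - 1\right)\right) = 120 \left(2 + \left(6 + 16\right) 1\right) = 120 \left(2 + 22 \cdot 1\right) = 120 \left(2 + 22\right) = 120 \cdot 24 = 2880$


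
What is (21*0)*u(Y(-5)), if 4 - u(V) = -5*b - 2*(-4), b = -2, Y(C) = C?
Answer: 0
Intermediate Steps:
u(V) = -14 (u(V) = 4 - (-5*(-2) - 2*(-4)) = 4 - (10 + 8) = 4 - 1*18 = 4 - 18 = -14)
(21*0)*u(Y(-5)) = (21*0)*(-14) = 0*(-14) = 0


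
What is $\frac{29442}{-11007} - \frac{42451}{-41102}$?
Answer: $- \frac{247622309}{150803238} \approx -1.642$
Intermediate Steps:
$\frac{29442}{-11007} - \frac{42451}{-41102} = 29442 \left(- \frac{1}{11007}\right) - - \frac{42451}{41102} = - \frac{9814}{3669} + \frac{42451}{41102} = - \frac{247622309}{150803238}$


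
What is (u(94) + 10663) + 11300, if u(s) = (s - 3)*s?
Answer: 30517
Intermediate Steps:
u(s) = s*(-3 + s) (u(s) = (-3 + s)*s = s*(-3 + s))
(u(94) + 10663) + 11300 = (94*(-3 + 94) + 10663) + 11300 = (94*91 + 10663) + 11300 = (8554 + 10663) + 11300 = 19217 + 11300 = 30517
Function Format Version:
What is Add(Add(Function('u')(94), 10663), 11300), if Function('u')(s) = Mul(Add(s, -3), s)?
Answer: 30517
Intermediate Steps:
Function('u')(s) = Mul(s, Add(-3, s)) (Function('u')(s) = Mul(Add(-3, s), s) = Mul(s, Add(-3, s)))
Add(Add(Function('u')(94), 10663), 11300) = Add(Add(Mul(94, Add(-3, 94)), 10663), 11300) = Add(Add(Mul(94, 91), 10663), 11300) = Add(Add(8554, 10663), 11300) = Add(19217, 11300) = 30517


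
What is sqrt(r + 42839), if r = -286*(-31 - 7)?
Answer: sqrt(53707) ≈ 231.75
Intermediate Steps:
r = 10868 (r = -286*(-38) = 10868)
sqrt(r + 42839) = sqrt(10868 + 42839) = sqrt(53707)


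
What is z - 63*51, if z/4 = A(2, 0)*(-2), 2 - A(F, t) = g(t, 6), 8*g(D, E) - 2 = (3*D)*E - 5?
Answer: -3232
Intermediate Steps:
g(D, E) = -3/8 + 3*D*E/8 (g(D, E) = 1/4 + ((3*D)*E - 5)/8 = 1/4 + (3*D*E - 5)/8 = 1/4 + (-5 + 3*D*E)/8 = 1/4 + (-5/8 + 3*D*E/8) = -3/8 + 3*D*E/8)
A(F, t) = 19/8 - 9*t/4 (A(F, t) = 2 - (-3/8 + (3/8)*t*6) = 2 - (-3/8 + 9*t/4) = 2 + (3/8 - 9*t/4) = 19/8 - 9*t/4)
z = -19 (z = 4*((19/8 - 9/4*0)*(-2)) = 4*((19/8 + 0)*(-2)) = 4*((19/8)*(-2)) = 4*(-19/4) = -19)
z - 63*51 = -19 - 63*51 = -19 - 3213 = -3232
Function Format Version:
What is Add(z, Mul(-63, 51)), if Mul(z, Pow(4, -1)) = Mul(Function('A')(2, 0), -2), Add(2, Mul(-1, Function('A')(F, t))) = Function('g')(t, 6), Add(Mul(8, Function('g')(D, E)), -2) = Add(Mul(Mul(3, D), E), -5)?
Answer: -3232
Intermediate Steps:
Function('g')(D, E) = Add(Rational(-3, 8), Mul(Rational(3, 8), D, E)) (Function('g')(D, E) = Add(Rational(1, 4), Mul(Rational(1, 8), Add(Mul(Mul(3, D), E), -5))) = Add(Rational(1, 4), Mul(Rational(1, 8), Add(Mul(3, D, E), -5))) = Add(Rational(1, 4), Mul(Rational(1, 8), Add(-5, Mul(3, D, E)))) = Add(Rational(1, 4), Add(Rational(-5, 8), Mul(Rational(3, 8), D, E))) = Add(Rational(-3, 8), Mul(Rational(3, 8), D, E)))
Function('A')(F, t) = Add(Rational(19, 8), Mul(Rational(-9, 4), t)) (Function('A')(F, t) = Add(2, Mul(-1, Add(Rational(-3, 8), Mul(Rational(3, 8), t, 6)))) = Add(2, Mul(-1, Add(Rational(-3, 8), Mul(Rational(9, 4), t)))) = Add(2, Add(Rational(3, 8), Mul(Rational(-9, 4), t))) = Add(Rational(19, 8), Mul(Rational(-9, 4), t)))
z = -19 (z = Mul(4, Mul(Add(Rational(19, 8), Mul(Rational(-9, 4), 0)), -2)) = Mul(4, Mul(Add(Rational(19, 8), 0), -2)) = Mul(4, Mul(Rational(19, 8), -2)) = Mul(4, Rational(-19, 4)) = -19)
Add(z, Mul(-63, 51)) = Add(-19, Mul(-63, 51)) = Add(-19, -3213) = -3232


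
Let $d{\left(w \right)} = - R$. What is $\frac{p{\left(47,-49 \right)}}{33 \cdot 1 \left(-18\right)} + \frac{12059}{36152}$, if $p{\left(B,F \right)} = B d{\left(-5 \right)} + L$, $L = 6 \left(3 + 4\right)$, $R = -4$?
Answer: $- \frac{575957}{10737144} \approx -0.053642$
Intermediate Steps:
$d{\left(w \right)} = 4$ ($d{\left(w \right)} = \left(-1\right) \left(-4\right) = 4$)
$L = 42$ ($L = 6 \cdot 7 = 42$)
$p{\left(B,F \right)} = 42 + 4 B$ ($p{\left(B,F \right)} = B 4 + 42 = 4 B + 42 = 42 + 4 B$)
$\frac{p{\left(47,-49 \right)}}{33 \cdot 1 \left(-18\right)} + \frac{12059}{36152} = \frac{42 + 4 \cdot 47}{33 \cdot 1 \left(-18\right)} + \frac{12059}{36152} = \frac{42 + 188}{33 \left(-18\right)} + 12059 \cdot \frac{1}{36152} = \frac{230}{-594} + \frac{12059}{36152} = 230 \left(- \frac{1}{594}\right) + \frac{12059}{36152} = - \frac{115}{297} + \frac{12059}{36152} = - \frac{575957}{10737144}$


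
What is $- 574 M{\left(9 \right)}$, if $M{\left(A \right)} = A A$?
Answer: $-46494$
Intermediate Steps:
$M{\left(A \right)} = A^{2}$
$- 574 M{\left(9 \right)} = - 574 \cdot 9^{2} = \left(-574\right) 81 = -46494$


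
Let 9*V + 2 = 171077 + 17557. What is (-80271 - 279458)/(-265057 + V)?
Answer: 3237561/2196881 ≈ 1.4737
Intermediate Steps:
V = 188632/9 (V = -2/9 + (171077 + 17557)/9 = -2/9 + (⅑)*188634 = -2/9 + 62878/3 = 188632/9 ≈ 20959.)
(-80271 - 279458)/(-265057 + V) = (-80271 - 279458)/(-265057 + 188632/9) = -359729/(-2196881/9) = -359729*(-9/2196881) = 3237561/2196881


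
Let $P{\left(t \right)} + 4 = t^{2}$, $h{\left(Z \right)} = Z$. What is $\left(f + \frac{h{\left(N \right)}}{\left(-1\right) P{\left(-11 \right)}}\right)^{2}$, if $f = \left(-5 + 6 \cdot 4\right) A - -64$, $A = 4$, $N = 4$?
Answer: $\frac{268173376}{13689} \approx 19590.0$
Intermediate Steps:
$P{\left(t \right)} = -4 + t^{2}$
$f = 140$ ($f = \left(-5 + 6 \cdot 4\right) 4 - -64 = \left(-5 + 24\right) 4 + 64 = 19 \cdot 4 + 64 = 76 + 64 = 140$)
$\left(f + \frac{h{\left(N \right)}}{\left(-1\right) P{\left(-11 \right)}}\right)^{2} = \left(140 + \frac{4}{\left(-1\right) \left(-4 + \left(-11\right)^{2}\right)}\right)^{2} = \left(140 + \frac{4}{\left(-1\right) \left(-4 + 121\right)}\right)^{2} = \left(140 + \frac{4}{\left(-1\right) 117}\right)^{2} = \left(140 + \frac{4}{-117}\right)^{2} = \left(140 + 4 \left(- \frac{1}{117}\right)\right)^{2} = \left(140 - \frac{4}{117}\right)^{2} = \left(\frac{16376}{117}\right)^{2} = \frac{268173376}{13689}$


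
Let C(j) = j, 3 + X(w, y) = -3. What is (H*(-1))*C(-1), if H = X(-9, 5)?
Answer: -6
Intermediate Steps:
X(w, y) = -6 (X(w, y) = -3 - 3 = -6)
H = -6
(H*(-1))*C(-1) = -6*(-1)*(-1) = 6*(-1) = -6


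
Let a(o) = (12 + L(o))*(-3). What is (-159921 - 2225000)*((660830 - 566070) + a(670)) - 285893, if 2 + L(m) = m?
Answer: -221130161013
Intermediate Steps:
L(m) = -2 + m
a(o) = -30 - 3*o (a(o) = (12 + (-2 + o))*(-3) = (10 + o)*(-3) = -30 - 3*o)
(-159921 - 2225000)*((660830 - 566070) + a(670)) - 285893 = (-159921 - 2225000)*((660830 - 566070) + (-30 - 3*670)) - 285893 = -2384921*(94760 + (-30 - 2010)) - 285893 = -2384921*(94760 - 2040) - 285893 = -2384921*92720 - 285893 = -221129875120 - 285893 = -221130161013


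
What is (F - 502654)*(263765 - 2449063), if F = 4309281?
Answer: -8318614369846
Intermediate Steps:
(F - 502654)*(263765 - 2449063) = (4309281 - 502654)*(263765 - 2449063) = 3806627*(-2185298) = -8318614369846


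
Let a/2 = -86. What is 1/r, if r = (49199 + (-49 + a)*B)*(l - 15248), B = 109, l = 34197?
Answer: 1/475809390 ≈ 2.1017e-9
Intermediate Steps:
a = -172 (a = 2*(-86) = -172)
r = 475809390 (r = (49199 + (-49 - 172)*109)*(34197 - 15248) = (49199 - 221*109)*18949 = (49199 - 24089)*18949 = 25110*18949 = 475809390)
1/r = 1/475809390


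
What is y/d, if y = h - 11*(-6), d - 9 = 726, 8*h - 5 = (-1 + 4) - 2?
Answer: 89/980 ≈ 0.090816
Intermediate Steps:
h = 3/4 (h = 5/8 + ((-1 + 4) - 2)/8 = 5/8 + (3 - 2)/8 = 5/8 + (1/8)*1 = 5/8 + 1/8 = 3/4 ≈ 0.75000)
d = 735 (d = 9 + 726 = 735)
y = 267/4 (y = 3/4 - 11*(-6) = 3/4 + 66 = 267/4 ≈ 66.750)
y/d = (267/4)/735 = (267/4)*(1/735) = 89/980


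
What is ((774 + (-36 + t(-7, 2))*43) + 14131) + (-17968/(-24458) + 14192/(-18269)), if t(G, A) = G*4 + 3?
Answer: 2743931858210/223411601 ≈ 12282.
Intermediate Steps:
t(G, A) = 3 + 4*G (t(G, A) = 4*G + 3 = 3 + 4*G)
((774 + (-36 + t(-7, 2))*43) + 14131) + (-17968/(-24458) + 14192/(-18269)) = ((774 + (-36 + (3 + 4*(-7)))*43) + 14131) + (-17968/(-24458) + 14192/(-18269)) = ((774 + (-36 + (3 - 28))*43) + 14131) + (-17968*(-1/24458) + 14192*(-1/18269)) = ((774 + (-36 - 25)*43) + 14131) + (8984/12229 - 14192/18269) = ((774 - 61*43) + 14131) - 9425272/223411601 = ((774 - 2623) + 14131) - 9425272/223411601 = (-1849 + 14131) - 9425272/223411601 = 12282 - 9425272/223411601 = 2743931858210/223411601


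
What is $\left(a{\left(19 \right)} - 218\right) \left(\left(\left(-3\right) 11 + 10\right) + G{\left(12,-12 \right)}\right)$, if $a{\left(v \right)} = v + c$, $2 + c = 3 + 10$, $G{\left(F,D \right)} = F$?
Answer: $2068$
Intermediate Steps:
$c = 11$ ($c = -2 + \left(3 + 10\right) = -2 + 13 = 11$)
$a{\left(v \right)} = 11 + v$ ($a{\left(v \right)} = v + 11 = 11 + v$)
$\left(a{\left(19 \right)} - 218\right) \left(\left(\left(-3\right) 11 + 10\right) + G{\left(12,-12 \right)}\right) = \left(\left(11 + 19\right) - 218\right) \left(\left(\left(-3\right) 11 + 10\right) + 12\right) = \left(30 - 218\right) \left(\left(-33 + 10\right) + 12\right) = - 188 \left(-23 + 12\right) = \left(-188\right) \left(-11\right) = 2068$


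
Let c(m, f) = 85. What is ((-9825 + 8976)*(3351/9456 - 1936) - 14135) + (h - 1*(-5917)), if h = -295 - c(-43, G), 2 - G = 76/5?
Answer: 5152779699/3152 ≈ 1.6348e+6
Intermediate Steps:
G = -66/5 (G = 2 - 76/5 = -66/5 ≈ -13.200)
h = -380 (h = -295 - 1*85 = -295 - 85 = -380)
((-9825 + 8976)*(3351/9456 - 1936) - 14135) + (h - 1*(-5917)) = ((-9825 + 8976)*(3351/9456 - 1936) - 14135) + (-380 - 1*(-5917)) = (-849*(3351*(1/9456) - 1936) - 14135) + (-380 + 5917) = (-849*(1117/3152 - 1936) - 14135) + 5537 = (-849*(-6101155/3152) - 14135) + 5537 = (5179880595/3152 - 14135) + 5537 = 5135327075/3152 + 5537 = 5152779699/3152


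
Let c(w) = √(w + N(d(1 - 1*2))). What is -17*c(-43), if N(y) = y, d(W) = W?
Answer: -34*I*√11 ≈ -112.77*I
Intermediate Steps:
c(w) = √(-1 + w) (c(w) = √(w + (1 - 1*2)) = √(w + (1 - 2)) = √(w - 1) = √(-1 + w))
-17*c(-43) = -17*√(-1 - 43) = -34*I*√11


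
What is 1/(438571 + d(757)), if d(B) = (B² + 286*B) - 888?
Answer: 1/1227234 ≈ 8.1484e-7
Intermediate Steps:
d(B) = -888 + B² + 286*B
1/(438571 + d(757)) = 1/(438571 + (-888 + 757² + 286*757)) = 1/(438571 + (-888 + 573049 + 216502)) = 1/(438571 + 788663) = 1/1227234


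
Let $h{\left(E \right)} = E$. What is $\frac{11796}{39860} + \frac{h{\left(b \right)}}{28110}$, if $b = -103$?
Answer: $\frac{16373999}{56023230} \approx 0.29227$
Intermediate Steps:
$\frac{11796}{39860} + \frac{h{\left(b \right)}}{28110} = \frac{11796}{39860} - \frac{103}{28110} = 11796 \cdot \frac{1}{39860} - \frac{103}{28110} = \frac{2949}{9965} - \frac{103}{28110} = \frac{16373999}{56023230}$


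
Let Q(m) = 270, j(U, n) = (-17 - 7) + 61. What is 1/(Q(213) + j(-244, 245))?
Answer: 1/307 ≈ 0.0032573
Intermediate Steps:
j(U, n) = 37 (j(U, n) = -24 + 61 = 37)
1/(Q(213) + j(-244, 245)) = 1/(270 + 37) = 1/307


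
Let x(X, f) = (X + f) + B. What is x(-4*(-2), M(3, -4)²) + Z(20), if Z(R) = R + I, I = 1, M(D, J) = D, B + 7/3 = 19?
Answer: 164/3 ≈ 54.667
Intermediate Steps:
B = 50/3 (B = -7/3 + 19 = 50/3 ≈ 16.667)
Z(R) = 1 + R (Z(R) = R + 1 = 1 + R)
x(X, f) = 50/3 + X + f (x(X, f) = (X + f) + 50/3 = 50/3 + X + f)
x(-4*(-2), M(3, -4)²) + Z(20) = (50/3 - 4*(-2) + 3²) + (1 + 20) = (50/3 + 8 + 9) + 21 = 101/3 + 21 = 164/3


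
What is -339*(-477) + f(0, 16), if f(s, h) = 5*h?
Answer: 161783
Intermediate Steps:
-339*(-477) + f(0, 16) = -339*(-477) + 5*16 = 161703 + 80 = 161783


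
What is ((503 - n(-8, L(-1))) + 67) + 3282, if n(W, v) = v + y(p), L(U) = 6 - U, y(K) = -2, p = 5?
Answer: 3847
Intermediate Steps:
n(W, v) = -2 + v (n(W, v) = v - 2 = -2 + v)
((503 - n(-8, L(-1))) + 67) + 3282 = ((503 - (-2 + (6 - 1*(-1)))) + 67) + 3282 = ((503 - (-2 + (6 + 1))) + 67) + 3282 = ((503 - (-2 + 7)) + 67) + 3282 = ((503 - 1*5) + 67) + 3282 = ((503 - 5) + 67) + 3282 = (498 + 67) + 3282 = 565 + 3282 = 3847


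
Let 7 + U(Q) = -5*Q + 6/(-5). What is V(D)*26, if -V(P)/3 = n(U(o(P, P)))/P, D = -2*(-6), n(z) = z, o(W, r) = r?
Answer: 4433/10 ≈ 443.30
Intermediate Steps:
U(Q) = -41/5 - 5*Q (U(Q) = -7 + (-5*Q + 6/(-5)) = -7 + (-5*Q + 6*(-1/5)) = -7 + (-5*Q - 6/5) = -7 + (-6/5 - 5*Q) = -41/5 - 5*Q)
D = 12
V(P) = -3*(-41/5 - 5*P)/P
V(D)*26 = (15 + (123/5)/12)*26 = (15 + (123/5)*(1/12))*26 = (15 + 41/20)*26 = (341/20)*26 = 4433/10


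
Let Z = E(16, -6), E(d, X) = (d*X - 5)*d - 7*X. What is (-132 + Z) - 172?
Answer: -1878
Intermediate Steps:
E(d, X) = -7*X + d*(-5 + X*d) (E(d, X) = (X*d - 5)*d - 7*X = (-5 + X*d)*d - 7*X = d*(-5 + X*d) - 7*X = -7*X + d*(-5 + X*d))
Z = -1574 (Z = -7*(-6) - 5*16 - 6*16² = 42 - 80 - 6*256 = 42 - 80 - 1536 = -1574)
(-132 + Z) - 172 = (-132 - 1574) - 172 = -1706 - 172 = -1878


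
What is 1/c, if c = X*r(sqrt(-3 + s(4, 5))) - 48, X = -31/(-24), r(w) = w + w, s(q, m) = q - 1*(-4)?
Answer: -6912/326971 - 372*sqrt(5)/326971 ≈ -0.023683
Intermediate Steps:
s(q, m) = 4 + q (s(q, m) = q + 4 = 4 + q)
r(w) = 2*w
X = 31/24 (X = -31*(-1/24) = 31/24 ≈ 1.2917)
c = -48 + 31*sqrt(5)/12 (c = 31*(2*sqrt(-3 + (4 + 4)))/24 - 48 = 31*(2*sqrt(-3 + 8))/24 - 48 = 31*(2*sqrt(5))/24 - 48 = 31*sqrt(5)/12 - 48 = -48 + 31*sqrt(5)/12 ≈ -42.224)
1/c = 1/(-48 + 31*sqrt(5)/12)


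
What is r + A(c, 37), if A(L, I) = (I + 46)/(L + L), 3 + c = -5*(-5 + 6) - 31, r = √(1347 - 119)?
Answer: -83/78 + 2*√307 ≈ 33.979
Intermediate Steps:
r = 2*√307 (r = √1228 = 2*√307 ≈ 35.043)
c = -39 (c = -3 + (-5*(-5 + 6) - 31) = -3 + (-5*1 - 31) = -3 + (-5 - 31) = -3 - 36 = -39)
A(L, I) = (46 + I)/(2*L) (A(L, I) = (46 + I)/((2*L)) = (46 + I)*(1/(2*L)) = (46 + I)/(2*L))
r + A(c, 37) = 2*√307 + (½)*(46 + 37)/(-39) = 2*√307 + (½)*(-1/39)*83 = 2*√307 - 83/78 = -83/78 + 2*√307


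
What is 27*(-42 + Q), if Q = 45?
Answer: 81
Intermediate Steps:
27*(-42 + Q) = 27*(-42 + 45) = 27*3 = 81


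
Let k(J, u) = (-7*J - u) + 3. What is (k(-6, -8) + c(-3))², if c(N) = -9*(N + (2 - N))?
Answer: 1225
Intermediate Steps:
k(J, u) = 3 - u - 7*J (k(J, u) = (-u - 7*J) + 3 = 3 - u - 7*J)
c(N) = -18 (c(N) = -9*2 = -18)
(k(-6, -8) + c(-3))² = ((3 - 1*(-8) - 7*(-6)) - 18)² = ((3 + 8 + 42) - 18)² = (53 - 18)² = 35² = 1225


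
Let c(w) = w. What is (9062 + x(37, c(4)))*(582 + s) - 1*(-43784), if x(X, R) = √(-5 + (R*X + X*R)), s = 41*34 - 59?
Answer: 17415638 + 1917*√291 ≈ 1.7448e+7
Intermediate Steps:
s = 1335 (s = 1394 - 59 = 1335)
x(X, R) = √(-5 + 2*R*X) (x(X, R) = √(-5 + (R*X + R*X)) = √(-5 + 2*R*X))
(9062 + x(37, c(4)))*(582 + s) - 1*(-43784) = (9062 + √(-5 + 2*4*37))*(582 + 1335) - 1*(-43784) = (9062 + √(-5 + 296))*1917 + 43784 = (9062 + √291)*1917 + 43784 = (17371854 + 1917*√291) + 43784 = 17415638 + 1917*√291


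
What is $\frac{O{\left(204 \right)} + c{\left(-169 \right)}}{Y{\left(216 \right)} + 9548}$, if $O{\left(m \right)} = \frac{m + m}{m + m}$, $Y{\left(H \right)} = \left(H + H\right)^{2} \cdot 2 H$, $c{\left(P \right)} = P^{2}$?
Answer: $\frac{14281}{40315558} \approx 0.00035423$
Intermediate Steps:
$Y{\left(H \right)} = 8 H^{3}$ ($Y{\left(H \right)} = \left(2 H\right)^{2} \cdot 2 H = 4 H^{2} \cdot 2 H = 8 H^{2} H = 8 H^{3}$)
$O{\left(m \right)} = 1$ ($O{\left(m \right)} = \frac{2 m}{2 m} = 2 m \frac{1}{2 m} = 1$)
$\frac{O{\left(204 \right)} + c{\left(-169 \right)}}{Y{\left(216 \right)} + 9548} = \frac{1 + \left(-169\right)^{2}}{8 \cdot 216^{3} + 9548} = \frac{1 + 28561}{8 \cdot 10077696 + 9548} = \frac{28562}{80621568 + 9548} = \frac{28562}{80631116} = 28562 \cdot \frac{1}{80631116} = \frac{14281}{40315558}$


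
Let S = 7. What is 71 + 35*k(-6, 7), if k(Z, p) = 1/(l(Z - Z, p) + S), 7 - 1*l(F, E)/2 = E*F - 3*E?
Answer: 644/9 ≈ 71.556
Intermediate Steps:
l(F, E) = 14 + 6*E - 2*E*F (l(F, E) = 14 - 2*(E*F - 3*E) = 14 - 2*(-3*E + E*F) = 14 + (6*E - 2*E*F) = 14 + 6*E - 2*E*F)
k(Z, p) = 1/(21 + 6*p) (k(Z, p) = 1/((14 + 6*p - 2*p*(Z - Z)) + 7) = 1/((14 + 6*p - 2*p*0) + 7) = 1/((14 + 6*p + 0) + 7) = 1/((14 + 6*p) + 7) = 1/(21 + 6*p))
71 + 35*k(-6, 7) = 71 + 35*(1/(3*(7 + 2*7))) = 71 + 35*(1/(3*(7 + 14))) = 71 + 35*((⅓)/21) = 71 + 35*((⅓)*(1/21)) = 71 + 35*(1/63) = 71 + 5/9 = 644/9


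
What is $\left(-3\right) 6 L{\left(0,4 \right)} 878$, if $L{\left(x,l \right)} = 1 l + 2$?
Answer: $-94824$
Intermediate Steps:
$L{\left(x,l \right)} = 2 + l$ ($L{\left(x,l \right)} = l + 2 = 2 + l$)
$\left(-3\right) 6 L{\left(0,4 \right)} 878 = \left(-3\right) 6 \left(2 + 4\right) 878 = \left(-18\right) 6 \cdot 878 = \left(-108\right) 878 = -94824$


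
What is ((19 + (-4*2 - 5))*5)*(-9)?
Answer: -270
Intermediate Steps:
((19 + (-4*2 - 5))*5)*(-9) = ((19 + (-8 - 5))*5)*(-9) = ((19 - 13)*5)*(-9) = (6*5)*(-9) = 30*(-9) = -270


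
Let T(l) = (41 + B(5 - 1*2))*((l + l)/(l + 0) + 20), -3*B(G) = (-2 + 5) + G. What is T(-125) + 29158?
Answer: 30016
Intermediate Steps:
B(G) = -1 - G/3 (B(G) = -((-2 + 5) + G)/3 = -(3 + G)/3 = -1 - G/3)
T(l) = 858 (T(l) = (41 + (-1 - (5 - 1*2)/3))*((l + l)/(l + 0) + 20) = (41 + (-1 - (5 - 2)/3))*((2*l)/l + 20) = (41 + (-1 - ⅓*3))*(2 + 20) = (41 + (-1 - 1))*22 = (41 - 2)*22 = 39*22 = 858)
T(-125) + 29158 = 858 + 29158 = 30016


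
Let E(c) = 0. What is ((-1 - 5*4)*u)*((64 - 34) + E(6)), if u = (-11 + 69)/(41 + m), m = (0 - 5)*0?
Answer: -36540/41 ≈ -891.22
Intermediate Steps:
m = 0 (m = -5*0 = 0)
u = 58/41 (u = (-11 + 69)/(41 + 0) = 58/41 ≈ 1.4146)
((-1 - 5*4)*u)*((64 - 34) + E(6)) = ((-1 - 5*4)*(58/41))*((64 - 34) + 0) = ((-1 - 20)*(58/41))*(30 + 0) = -21*58/41*30 = -1218/41*30 = -36540/41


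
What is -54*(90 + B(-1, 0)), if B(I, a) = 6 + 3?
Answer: -5346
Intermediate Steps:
B(I, a) = 9
-54*(90 + B(-1, 0)) = -54*(90 + 9) = -54*99 = -5346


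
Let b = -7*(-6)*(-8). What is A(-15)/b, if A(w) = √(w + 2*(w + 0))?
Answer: -I*√5/112 ≈ -0.019965*I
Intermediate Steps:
b = -336 (b = 42*(-8) = -336)
A(w) = √3*√w (A(w) = √(w + 2*w) = √(3*w) = √3*√w)
A(-15)/b = (√3*√(-15))/(-336) = (√3*(I*√15))*(-1/336) = (3*I*√5)*(-1/336) = -I*√5/112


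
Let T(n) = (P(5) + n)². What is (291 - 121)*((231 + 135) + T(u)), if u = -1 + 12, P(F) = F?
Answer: 105740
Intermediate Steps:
u = 11
T(n) = (5 + n)²
(291 - 121)*((231 + 135) + T(u)) = (291 - 121)*((231 + 135) + (5 + 11)²) = 170*(366 + 16²) = 170*(366 + 256) = 170*622 = 105740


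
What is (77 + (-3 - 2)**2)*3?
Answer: 306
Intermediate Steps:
(77 + (-3 - 2)**2)*3 = (77 + (-5)**2)*3 = (77 + 25)*3 = 102*3 = 306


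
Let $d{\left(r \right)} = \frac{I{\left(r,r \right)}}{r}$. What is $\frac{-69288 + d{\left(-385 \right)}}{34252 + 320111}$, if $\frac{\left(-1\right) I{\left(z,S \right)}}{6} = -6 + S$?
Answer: $- \frac{8892742}{45476585} \approx -0.19555$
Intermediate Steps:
$I{\left(z,S \right)} = 36 - 6 S$ ($I{\left(z,S \right)} = - 6 \left(-6 + S\right) = 36 - 6 S$)
$d{\left(r \right)} = \frac{36 - 6 r}{r}$
$\frac{-69288 + d{\left(-385 \right)}}{34252 + 320111} = \frac{-69288 - \left(6 - \frac{36}{-385}\right)}{34252 + 320111} = \frac{-69288 + \left(-6 + 36 \left(- \frac{1}{385}\right)\right)}{354363} = \left(-69288 - \frac{2346}{385}\right) \frac{1}{354363} = \left(- \frac{26678226}{385}\right) \frac{1}{354363} = - \frac{8892742}{45476585}$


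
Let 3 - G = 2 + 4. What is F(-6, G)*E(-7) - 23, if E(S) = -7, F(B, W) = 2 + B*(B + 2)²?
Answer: 635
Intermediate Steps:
G = -3 (G = 3 - (2 + 4) = 3 - 1*6 = 3 - 6 = -3)
F(B, W) = 2 + B*(2 + B)²
F(-6, G)*E(-7) - 23 = (2 - 6*(2 - 6)²)*(-7) - 23 = (2 - 6*(-4)²)*(-7) - 23 = (2 - 6*16)*(-7) - 23 = (2 - 96)*(-7) - 23 = -94*(-7) - 23 = 658 - 23 = 635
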